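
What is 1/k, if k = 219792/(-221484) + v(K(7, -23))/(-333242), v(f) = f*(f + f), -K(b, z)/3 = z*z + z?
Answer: -3075323797/45582738304 ≈ -0.067467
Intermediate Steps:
K(b, z) = -3*z - 3*z**2 (K(b, z) = -3*(z*z + z) = -3*(z**2 + z) = -3*(z + z**2) = -3*z - 3*z**2)
v(f) = 2*f**2 (v(f) = f*(2*f) = 2*f**2)
k = -45582738304/3075323797 (k = 219792/(-221484) + (2*(-3*(-23)*(1 - 23))**2)/(-333242) = 219792*(-1/221484) + (2*(-3*(-23)*(-22))**2)*(-1/333242) = -18316/18457 + (2*(-1518)**2)*(-1/333242) = -18316/18457 + (2*2304324)*(-1/333242) = -18316/18457 + 4608648*(-1/333242) = -18316/18457 - 2304324/166621 = -45582738304/3075323797 ≈ -14.822)
1/k = 1/(-45582738304/3075323797) = -3075323797/45582738304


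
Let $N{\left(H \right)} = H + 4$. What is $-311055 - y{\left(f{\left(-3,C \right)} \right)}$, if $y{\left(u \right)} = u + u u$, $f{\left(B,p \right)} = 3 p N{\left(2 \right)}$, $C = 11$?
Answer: $-350457$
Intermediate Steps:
$N{\left(H \right)} = 4 + H$
$f{\left(B,p \right)} = 18 p$ ($f{\left(B,p \right)} = 3 p \left(4 + 2\right) = 3 p 6 = 18 p$)
$y{\left(u \right)} = u + u^{2}$
$-311055 - y{\left(f{\left(-3,C \right)} \right)} = -311055 - 18 \cdot 11 \left(1 + 18 \cdot 11\right) = -311055 - 198 \left(1 + 198\right) = -311055 - 198 \cdot 199 = -311055 - 39402 = -350457$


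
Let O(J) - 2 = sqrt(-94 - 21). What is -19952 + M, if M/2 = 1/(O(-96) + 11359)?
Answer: 2*(-9976*sqrt(115) + 113337335*I)/(sqrt(115) - 11361*I) ≈ -19952.0 - 1.6391e-7*I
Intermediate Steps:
O(J) = 2 + I*sqrt(115) (O(J) = 2 + sqrt(-94 - 21) = 2 + sqrt(-115) = 2 + I*sqrt(115))
M = 2/(11361 + I*sqrt(115)) (M = 2/((2 + I*sqrt(115)) + 11359) = 2/(11361 + I*sqrt(115)) ≈ 0.00017604 - 1.6617e-7*I)
-19952 + M = -19952 + (11361/64536218 - I*sqrt(115)/64536218) = -1287626610175/64536218 - I*sqrt(115)/64536218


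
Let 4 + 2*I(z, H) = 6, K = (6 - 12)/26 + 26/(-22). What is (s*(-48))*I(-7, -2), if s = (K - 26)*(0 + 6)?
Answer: 1128960/143 ≈ 7894.8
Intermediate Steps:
K = -202/143 (K = -6*1/26 + 26*(-1/22) = -3/13 - 13/11 = -202/143 ≈ -1.4126)
I(z, H) = 1 (I(z, H) = -2 + (½)*6 = -2 + 3 = 1)
s = -23520/143 (s = (-202/143 - 26)*(0 + 6) = -3920/143*6 = -23520/143 ≈ -164.48)
(s*(-48))*I(-7, -2) = -23520/143*(-48)*1 = (1128960/143)*1 = 1128960/143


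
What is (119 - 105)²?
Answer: 196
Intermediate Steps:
(119 - 105)² = 14² = 196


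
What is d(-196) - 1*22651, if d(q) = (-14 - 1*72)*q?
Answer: -5795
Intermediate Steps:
d(q) = -86*q (d(q) = (-14 - 72)*q = -86*q)
d(-196) - 1*22651 = -86*(-196) - 1*22651 = 16856 - 22651 = -5795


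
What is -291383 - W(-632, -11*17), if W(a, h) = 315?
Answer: -291698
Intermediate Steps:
-291383 - W(-632, -11*17) = -291383 - 1*315 = -291383 - 315 = -291698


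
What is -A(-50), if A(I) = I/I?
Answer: -1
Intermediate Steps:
A(I) = 1
-A(-50) = -1*1 = -1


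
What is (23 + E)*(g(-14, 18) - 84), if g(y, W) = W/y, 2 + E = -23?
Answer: 1194/7 ≈ 170.57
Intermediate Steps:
E = -25 (E = -2 - 23 = -25)
(23 + E)*(g(-14, 18) - 84) = (23 - 25)*(18/(-14) - 84) = -2*(18*(-1/14) - 84) = -2*(-9/7 - 84) = -2*(-597/7) = 1194/7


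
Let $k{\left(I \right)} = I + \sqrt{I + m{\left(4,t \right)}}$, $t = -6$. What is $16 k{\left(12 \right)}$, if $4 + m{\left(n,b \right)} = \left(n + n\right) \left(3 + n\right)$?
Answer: $320$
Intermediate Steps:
$m{\left(n,b \right)} = -4 + 2 n \left(3 + n\right)$ ($m{\left(n,b \right)} = -4 + \left(n + n\right) \left(3 + n\right) = -4 + 2 n \left(3 + n\right)$)
$k{\left(I \right)} = I + \sqrt{52 + I}$ ($k{\left(I \right)} = I + \sqrt{I + \left(-4 + 2 \cdot 4^{2} + 6 \cdot 4\right)} = I + \sqrt{I + \left(-4 + 2 \cdot 16 + 24\right)} = I + \sqrt{I + \left(-4 + 32 + 24\right)} = I + \sqrt{I + 52} = I + \sqrt{52 + I}$)
$16 k{\left(12 \right)} = 16 \left(12 + \sqrt{52 + 12}\right) = 16 \left(12 + \sqrt{64}\right) = 16 \left(12 + 8\right) = 16 \cdot 20 = 320$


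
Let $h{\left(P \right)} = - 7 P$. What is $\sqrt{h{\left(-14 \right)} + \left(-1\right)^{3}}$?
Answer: $\sqrt{97} \approx 9.8489$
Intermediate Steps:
$\sqrt{h{\left(-14 \right)} + \left(-1\right)^{3}} = \sqrt{\left(-7\right) \left(-14\right) + \left(-1\right)^{3}} = \sqrt{98 - 1} = \sqrt{97}$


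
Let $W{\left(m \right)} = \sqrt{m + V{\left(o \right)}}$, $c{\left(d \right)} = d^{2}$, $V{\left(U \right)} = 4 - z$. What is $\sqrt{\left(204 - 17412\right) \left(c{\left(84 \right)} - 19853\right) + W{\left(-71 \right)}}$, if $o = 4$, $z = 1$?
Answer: $\sqrt{220210776 + 2 i \sqrt{17}} \approx 14840.0 + 0.0002 i$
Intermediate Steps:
$V{\left(U \right)} = 3$ ($V{\left(U \right)} = 4 - 1 = 3$)
$W{\left(m \right)} = \sqrt{3 + m}$ ($W{\left(m \right)} = \sqrt{m + 3} = \sqrt{3 + m}$)
$\sqrt{\left(204 - 17412\right) \left(c{\left(84 \right)} - 19853\right) + W{\left(-71 \right)}} = \sqrt{\left(204 - 17412\right) \left(84^{2} - 19853\right) + \sqrt{3 - 71}} = \sqrt{- 17208 \left(7056 - 19853\right) + \sqrt{-68}} = \sqrt{\left(-17208\right) \left(-12797\right) + 2 i \sqrt{17}} = \sqrt{220210776 + 2 i \sqrt{17}}$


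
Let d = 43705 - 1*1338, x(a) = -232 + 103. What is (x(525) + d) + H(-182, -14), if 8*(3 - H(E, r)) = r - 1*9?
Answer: 337951/8 ≈ 42244.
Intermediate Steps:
H(E, r) = 33/8 - r/8 (H(E, r) = 3 - (r - 1*9)/8 = 3 - (r - 9)/8 = 3 - (-9 + r)/8 = 3 + (9/8 - r/8) = 33/8 - r/8)
x(a) = -129
d = 42367 (d = 43705 - 1338 = 42367)
(x(525) + d) + H(-182, -14) = (-129 + 42367) + (33/8 - ⅛*(-14)) = 42238 + (33/8 + 7/4) = 42238 + 47/8 = 337951/8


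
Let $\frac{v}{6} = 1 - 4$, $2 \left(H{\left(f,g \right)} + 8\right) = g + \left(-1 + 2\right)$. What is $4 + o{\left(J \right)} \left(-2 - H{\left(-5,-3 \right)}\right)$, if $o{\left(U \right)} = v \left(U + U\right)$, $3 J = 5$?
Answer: $-416$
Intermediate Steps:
$J = \frac{5}{3}$ ($J = \frac{1}{3} \cdot 5 = \frac{5}{3} \approx 1.6667$)
$H{\left(f,g \right)} = - \frac{15}{2} + \frac{g}{2}$ ($H{\left(f,g \right)} = -8 + \frac{g + \left(-1 + 2\right)}{2} = -8 + \frac{g + 1}{2} = -8 + \frac{1 + g}{2} = -8 + \left(\frac{1}{2} + \frac{g}{2}\right) = - \frac{15}{2} + \frac{g}{2}$)
$v = -18$ ($v = 6 \left(1 - 4\right) = 6 \left(-3\right) = -18$)
$o{\left(U \right)} = - 36 U$ ($o{\left(U \right)} = - 18 \left(U + U\right) = - 18 \cdot 2 U = - 36 U$)
$4 + o{\left(J \right)} \left(-2 - H{\left(-5,-3 \right)}\right) = 4 + \left(-36\right) \frac{5}{3} \left(-2 - \left(- \frac{15}{2} + \frac{1}{2} \left(-3\right)\right)\right) = 4 - 60 \left(-2 - \left(- \frac{15}{2} - \frac{3}{2}\right)\right) = 4 - 60 \left(-2 - -9\right) = 4 - 60 \left(-2 + 9\right) = 4 - 420 = -416$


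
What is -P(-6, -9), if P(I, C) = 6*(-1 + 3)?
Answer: -12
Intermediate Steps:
P(I, C) = 12 (P(I, C) = 6*2 = 12)
-P(-6, -9) = -1*12 = -12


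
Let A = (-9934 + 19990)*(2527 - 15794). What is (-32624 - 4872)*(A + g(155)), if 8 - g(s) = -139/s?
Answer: 775380015762776/155 ≈ 5.0025e+12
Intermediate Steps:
g(s) = 8 + 139/s (g(s) = 8 - (-139)/s = 8 + 139/s)
A = -133412952 (A = 10056*(-13267) = -133412952)
(-32624 - 4872)*(A + g(155)) = (-32624 - 4872)*(-133412952 + (8 + 139/155)) = -37496*(-133412952 + (8 + 139*(1/155))) = -37496*(-133412952 + (8 + 139/155)) = -37496*(-133412952 + 1379/155) = -37496*(-20679006181/155) = 775380015762776/155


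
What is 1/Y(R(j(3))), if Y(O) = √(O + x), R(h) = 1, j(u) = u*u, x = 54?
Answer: √55/55 ≈ 0.13484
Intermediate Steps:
j(u) = u²
Y(O) = √(54 + O) (Y(O) = √(O + 54) = √(54 + O))
1/Y(R(j(3))) = 1/(√(54 + 1)) = 1/(√55) = √55/55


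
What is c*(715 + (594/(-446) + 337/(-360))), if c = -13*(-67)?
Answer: 49836990359/80280 ≈ 6.2079e+5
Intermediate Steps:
c = 871
c*(715 + (594/(-446) + 337/(-360))) = 871*(715 + (594/(-446) + 337/(-360))) = 871*(715 + (594*(-1/446) + 337*(-1/360))) = 871*(715 + (-297/223 - 337/360)) = 871*(715 - 182071/80280) = 871*(57218129/80280) = 49836990359/80280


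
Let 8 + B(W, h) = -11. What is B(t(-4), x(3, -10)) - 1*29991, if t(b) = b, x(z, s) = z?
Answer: -30010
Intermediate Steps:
B(W, h) = -19 (B(W, h) = -8 - 11 = -19)
B(t(-4), x(3, -10)) - 1*29991 = -19 - 1*29991 = -19 - 29991 = -30010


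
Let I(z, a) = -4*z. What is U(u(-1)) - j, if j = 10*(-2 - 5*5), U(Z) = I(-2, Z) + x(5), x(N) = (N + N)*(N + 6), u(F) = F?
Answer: 388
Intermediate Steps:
x(N) = 2*N*(6 + N) (x(N) = (2*N)*(6 + N) = 2*N*(6 + N))
U(Z) = 118 (U(Z) = -4*(-2) + 2*5*(6 + 5) = 8 + 2*5*11 = 8 + 110 = 118)
j = -270 (j = 10*(-2 - 25) = 10*(-27) = -270)
U(u(-1)) - j = 118 - 1*(-270) = 118 + 270 = 388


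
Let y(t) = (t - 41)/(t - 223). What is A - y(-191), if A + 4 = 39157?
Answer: 8104555/207 ≈ 39152.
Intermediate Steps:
A = 39153 (A = -4 + 39157 = 39153)
y(t) = (-41 + t)/(-223 + t)
A - y(-191) = 39153 - (-41 - 191)/(-223 - 191) = 39153 - (-232)/(-414) = 39153 - (-1)*(-232)/414 = 39153 - 1*116/207 = 39153 - 116/207 = 8104555/207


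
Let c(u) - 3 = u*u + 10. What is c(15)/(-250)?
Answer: -119/125 ≈ -0.95200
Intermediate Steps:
c(u) = 13 + u² (c(u) = 3 + (u*u + 10) = 3 + (u² + 10) = 3 + (10 + u²) = 13 + u²)
c(15)/(-250) = (13 + 15²)/(-250) = -(13 + 225)/250 = -1/250*238 = -119/125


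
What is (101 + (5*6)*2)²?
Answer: 25921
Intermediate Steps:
(101 + (5*6)*2)² = (101 + 30*2)² = (101 + 60)² = 161² = 25921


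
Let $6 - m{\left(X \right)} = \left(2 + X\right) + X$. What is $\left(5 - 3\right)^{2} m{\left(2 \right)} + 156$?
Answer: $156$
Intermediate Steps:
$m{\left(X \right)} = 4 - 2 X$ ($m{\left(X \right)} = 6 - \left(\left(2 + X\right) + X\right) = 6 - \left(2 + 2 X\right) = 4 - 2 X$)
$\left(5 - 3\right)^{2} m{\left(2 \right)} + 156 = \left(5 - 3\right)^{2} \left(4 - 4\right) + 156 = 2^{2} \left(4 - 4\right) + 156 = 4 \cdot 0 + 156 = 0 + 156 = 156$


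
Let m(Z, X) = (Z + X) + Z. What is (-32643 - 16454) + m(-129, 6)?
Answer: -49349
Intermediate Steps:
m(Z, X) = X + 2*Z (m(Z, X) = (X + Z) + Z = X + 2*Z)
(-32643 - 16454) + m(-129, 6) = (-32643 - 16454) + (6 + 2*(-129)) = -49097 + (6 - 258) = -49097 - 252 = -49349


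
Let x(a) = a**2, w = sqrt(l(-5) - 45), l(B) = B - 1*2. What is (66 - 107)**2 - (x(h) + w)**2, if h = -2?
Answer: 1717 - 16*I*sqrt(13) ≈ 1717.0 - 57.689*I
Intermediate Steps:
l(B) = -2 + B (l(B) = B - 2 = -2 + B)
w = 2*I*sqrt(13) (w = sqrt((-2 - 5) - 45) = sqrt(-7 - 45) = sqrt(-52) = 2*I*sqrt(13) ≈ 7.2111*I)
(66 - 107)**2 - (x(h) + w)**2 = (66 - 107)**2 - ((-2)**2 + 2*I*sqrt(13))**2 = (-41)**2 - (4 + 2*I*sqrt(13))**2 = 1681 - (4 + 2*I*sqrt(13))**2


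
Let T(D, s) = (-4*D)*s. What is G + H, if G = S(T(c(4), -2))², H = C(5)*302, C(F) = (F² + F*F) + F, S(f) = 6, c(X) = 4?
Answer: 16646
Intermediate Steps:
T(D, s) = -4*D*s
C(F) = F + 2*F² (C(F) = (F² + F²) + F = 2*F² + F = F + 2*F²)
H = 16610 (H = (5*(1 + 2*5))*302 = (5*(1 + 10))*302 = (5*11)*302 = 55*302 = 16610)
G = 36 (G = 6² = 36)
G + H = 36 + 16610 = 16646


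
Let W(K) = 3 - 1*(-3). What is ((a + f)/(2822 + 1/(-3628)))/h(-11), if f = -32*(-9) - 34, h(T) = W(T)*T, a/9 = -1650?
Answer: 26477144/337861095 ≈ 0.078367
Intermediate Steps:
a = -14850 (a = 9*(-1650) = -14850)
W(K) = 6 (W(K) = 3 + 3 = 6)
h(T) = 6*T
f = 254 (f = 288 - 34 = 254)
((a + f)/(2822 + 1/(-3628)))/h(-11) = ((-14850 + 254)/(2822 + 1/(-3628)))/((6*(-11))) = -14596/(2822 - 1/3628)/(-66) = -14596/10238215/3628*(-1/66) = -14596*3628/10238215*(-1/66) = -52954288/10238215*(-1/66) = 26477144/337861095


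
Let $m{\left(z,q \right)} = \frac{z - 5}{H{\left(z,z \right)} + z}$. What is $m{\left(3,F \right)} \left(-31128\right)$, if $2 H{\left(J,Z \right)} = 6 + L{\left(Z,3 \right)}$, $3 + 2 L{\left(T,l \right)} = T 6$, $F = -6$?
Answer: $\frac{83008}{13} \approx 6385.2$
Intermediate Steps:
$L{\left(T,l \right)} = - \frac{3}{2} + 3 T$ ($L{\left(T,l \right)} = - \frac{3}{2} + \frac{T 6}{2} = - \frac{3}{2} + \frac{6 T}{2} = - \frac{3}{2} + 3 T$)
$H{\left(J,Z \right)} = \frac{9}{4} + \frac{3 Z}{2}$ ($H{\left(J,Z \right)} = \frac{6 + \left(- \frac{3}{2} + 3 Z\right)}{2} = \frac{\frac{9}{2} + 3 Z}{2} = \frac{9}{4} + \frac{3 Z}{2}$)
$m{\left(z,q \right)} = \frac{-5 + z}{\frac{9}{4} + \frac{5 z}{2}}$ ($m{\left(z,q \right)} = \frac{z - 5}{\left(\frac{9}{4} + \frac{3 z}{2}\right) + z} = \frac{-5 + z}{\frac{9}{4} + \frac{5 z}{2}}$)
$m{\left(3,F \right)} \left(-31128\right) = \frac{4 \left(-5 + 3\right)}{9 + 10 \cdot 3} \left(-31128\right) = 4 \frac{1}{9 + 30} \left(-2\right) \left(-31128\right) = 4 \cdot \frac{1}{39} \left(-2\right) \left(-31128\right) = \left(- \frac{8}{39}\right) \left(-31128\right) = \frac{83008}{13}$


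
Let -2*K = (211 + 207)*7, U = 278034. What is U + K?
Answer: 276571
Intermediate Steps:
K = -1463 (K = -(211 + 207)*7/2 = -209*7 = -½*2926 = -1463)
U + K = 278034 - 1463 = 276571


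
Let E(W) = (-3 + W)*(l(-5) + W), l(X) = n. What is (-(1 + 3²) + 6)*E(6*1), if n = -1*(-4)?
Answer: -120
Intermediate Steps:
n = 4
l(X) = 4
E(W) = (-3 + W)*(4 + W)
(-(1 + 3²) + 6)*E(6*1) = (-(1 + 3²) + 6)*(-12 + 6*1 + (6*1)²) = (-(1 + 9) + 6)*(-12 + 6 + 6²) = (-1*10 + 6)*(-12 + 6 + 36) = (-10 + 6)*30 = -4*30 = -120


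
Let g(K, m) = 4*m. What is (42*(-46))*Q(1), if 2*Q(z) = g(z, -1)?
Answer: 3864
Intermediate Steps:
Q(z) = -2 (Q(z) = (4*(-1))/2 = (1/2)*(-4) = -2)
(42*(-46))*Q(1) = (42*(-46))*(-2) = -1932*(-2) = 3864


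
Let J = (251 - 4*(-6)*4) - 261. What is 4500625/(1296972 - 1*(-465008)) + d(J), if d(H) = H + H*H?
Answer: 2637526997/352396 ≈ 7484.6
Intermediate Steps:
J = 86 (J = (251 + 24*4) - 261 = (251 + 96) - 261 = 347 - 261 = 86)
d(H) = H + H²
4500625/(1296972 - 1*(-465008)) + d(J) = 4500625/(1296972 - 1*(-465008)) + 86*(1 + 86) = 4500625/(1296972 + 465008) + 86*87 = 4500625/1761980 + 7482 = 4500625*(1/1761980) + 7482 = 900125/352396 + 7482 = 2637526997/352396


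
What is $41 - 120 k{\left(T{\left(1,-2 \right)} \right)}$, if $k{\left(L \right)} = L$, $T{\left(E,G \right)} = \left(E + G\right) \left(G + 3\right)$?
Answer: $161$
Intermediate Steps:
$T{\left(E,G \right)} = \left(3 + G\right) \left(E + G\right)$ ($T{\left(E,G \right)} = \left(E + G\right) \left(3 + G\right) = \left(3 + G\right) \left(E + G\right)$)
$41 - 120 k{\left(T{\left(1,-2 \right)} \right)} = 41 - 120 \left(\left(-2\right)^{2} + 3 \cdot 1 + 3 \left(-2\right) + 1 \left(-2\right)\right) = 41 - 120 \left(4 + 3 - 6 - 2\right) = 41 - -120 = 41 + 120 = 161$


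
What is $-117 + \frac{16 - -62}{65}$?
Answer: $- \frac{579}{5} \approx -115.8$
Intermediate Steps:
$-117 + \frac{16 - -62}{65} = -117 + \left(16 + 62\right) \frac{1}{65} = -117 + 78 \cdot \frac{1}{65} = -117 + \frac{6}{5} = - \frac{579}{5}$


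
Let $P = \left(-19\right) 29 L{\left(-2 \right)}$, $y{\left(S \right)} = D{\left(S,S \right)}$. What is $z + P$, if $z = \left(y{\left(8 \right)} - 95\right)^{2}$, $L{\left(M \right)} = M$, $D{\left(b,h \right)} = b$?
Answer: $8671$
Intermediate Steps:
$y{\left(S \right)} = S$
$P = 1102$ ($P = \left(-19\right) 29 \left(-2\right) = \left(-551\right) \left(-2\right) = 1102$)
$z = 7569$ ($z = \left(8 - 95\right)^{2} = \left(-87\right)^{2} = 7569$)
$z + P = 7569 + 1102 = 8671$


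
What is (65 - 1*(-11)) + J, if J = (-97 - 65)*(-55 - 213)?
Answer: 43492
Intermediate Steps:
J = 43416 (J = -162*(-268) = 43416)
(65 - 1*(-11)) + J = (65 - 1*(-11)) + 43416 = (65 + 11) + 43416 = 76 + 43416 = 43492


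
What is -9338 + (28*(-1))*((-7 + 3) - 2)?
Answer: -9170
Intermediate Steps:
-9338 + (28*(-1))*((-7 + 3) - 2) = -9338 - 28*(-4 - 2) = -9338 - 28*(-6) = -9338 + 168 = -9170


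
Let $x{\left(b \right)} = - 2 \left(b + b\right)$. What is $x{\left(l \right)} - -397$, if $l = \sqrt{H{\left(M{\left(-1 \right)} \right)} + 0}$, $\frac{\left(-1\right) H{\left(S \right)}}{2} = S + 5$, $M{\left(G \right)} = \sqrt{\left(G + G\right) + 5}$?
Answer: $397 - 4 \sqrt{-10 - 2 \sqrt{3}} \approx 397.0 - 14.677 i$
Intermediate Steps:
$M{\left(G \right)} = \sqrt{5 + 2 G}$ ($M{\left(G \right)} = \sqrt{2 G + 5} = \sqrt{5 + 2 G}$)
$H{\left(S \right)} = -10 - 2 S$ ($H{\left(S \right)} = - 2 \left(S + 5\right) = - 2 \left(5 + S\right) = -10 - 2 S$)
$l = \sqrt{-10 - 2 \sqrt{3}}$ ($l = \sqrt{\left(-10 - 2 \sqrt{5 + 2 \left(-1\right)}\right) + 0} = \sqrt{\left(-10 - 2 \sqrt{5 - 2}\right) + 0} = \sqrt{\left(-10 - 2 \sqrt{3}\right) + 0} = \sqrt{-10 - 2 \sqrt{3}} \approx 3.6693 i$)
$x{\left(b \right)} = - 4 b$ ($x{\left(b \right)} = - 2 \cdot 2 b = - 4 b$)
$x{\left(l \right)} - -397 = - 4 \sqrt{-10 - 2 \sqrt{3}} - -397 = - 4 \sqrt{-10 - 2 \sqrt{3}} + 397 = 397 - 4 \sqrt{-10 - 2 \sqrt{3}}$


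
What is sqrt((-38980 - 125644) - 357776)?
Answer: 20*I*sqrt(1306) ≈ 722.77*I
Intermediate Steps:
sqrt((-38980 - 125644) - 357776) = sqrt(-164624 - 357776) = sqrt(-522400) = 20*I*sqrt(1306)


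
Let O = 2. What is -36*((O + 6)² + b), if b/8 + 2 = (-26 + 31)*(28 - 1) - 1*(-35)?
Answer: -50688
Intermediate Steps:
b = 1344 (b = -16 + 8*((-26 + 31)*(28 - 1) - 1*(-35)) = -16 + 8*(5*27 + 35) = -16 + 8*(135 + 35) = -16 + 8*170 = -16 + 1360 = 1344)
-36*((O + 6)² + b) = -36*((2 + 6)² + 1344) = -36*(8² + 1344) = -36*(64 + 1344) = -36*1408 = -50688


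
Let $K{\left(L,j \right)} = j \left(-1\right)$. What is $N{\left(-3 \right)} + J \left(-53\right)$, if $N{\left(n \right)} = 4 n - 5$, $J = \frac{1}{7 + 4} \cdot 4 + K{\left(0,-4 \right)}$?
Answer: $- \frac{2731}{11} \approx -248.27$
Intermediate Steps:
$K{\left(L,j \right)} = - j$
$J = \frac{48}{11}$ ($J = \frac{1}{7 + 4} \cdot 4 - -4 = \frac{1}{11} \cdot 4 + 4 = \frac{4}{11} + 4 = \frac{48}{11} \approx 4.3636$)
$N{\left(n \right)} = -5 + 4 n$
$N{\left(-3 \right)} + J \left(-53\right) = \left(-5 + 4 \left(-3\right)\right) + \frac{48}{11} \left(-53\right) = \left(-5 - 12\right) - \frac{2544}{11} = -17 - \frac{2544}{11} = - \frac{2731}{11}$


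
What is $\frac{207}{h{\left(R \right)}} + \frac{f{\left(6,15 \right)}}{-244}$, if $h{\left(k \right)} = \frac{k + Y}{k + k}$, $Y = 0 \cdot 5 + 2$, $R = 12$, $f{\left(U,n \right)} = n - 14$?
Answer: $\frac{606089}{1708} \approx 354.85$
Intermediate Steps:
$f{\left(U,n \right)} = -14 + n$
$Y = 2$ ($Y = 0 + 2 = 2$)
$h{\left(k \right)} = \frac{2 + k}{2 k}$ ($h{\left(k \right)} = \frac{k + 2}{k + k} = \frac{2 + k}{2 k}$)
$\frac{207}{h{\left(R \right)}} + \frac{f{\left(6,15 \right)}}{-244} = \frac{207}{\frac{1}{2} \cdot \frac{1}{12} \left(2 + 12\right)} + \frac{-14 + 15}{-244} = \frac{207}{\frac{1}{2} \cdot \frac{1}{12} \cdot 14} + 1 \left(- \frac{1}{244}\right) = \frac{207}{\frac{7}{12}} - \frac{1}{244} = 207 \cdot \frac{12}{7} - \frac{1}{244} = \frac{2484}{7} - \frac{1}{244} = \frac{606089}{1708}$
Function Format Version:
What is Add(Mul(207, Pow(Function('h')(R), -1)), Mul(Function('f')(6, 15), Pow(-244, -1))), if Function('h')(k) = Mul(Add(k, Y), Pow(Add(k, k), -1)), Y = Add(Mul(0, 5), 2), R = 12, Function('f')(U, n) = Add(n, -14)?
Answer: Rational(606089, 1708) ≈ 354.85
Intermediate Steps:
Function('f')(U, n) = Add(-14, n)
Y = 2 (Y = Add(0, 2) = 2)
Function('h')(k) = Mul(Rational(1, 2), Pow(k, -1), Add(2, k)) (Function('h')(k) = Mul(Add(k, 2), Pow(Add(k, k), -1)) = Mul(Add(2, k), Pow(Mul(2, k), -1)) = Mul(Add(2, k), Mul(Rational(1, 2), Pow(k, -1))) = Mul(Rational(1, 2), Pow(k, -1), Add(2, k)))
Add(Mul(207, Pow(Function('h')(R), -1)), Mul(Function('f')(6, 15), Pow(-244, -1))) = Add(Mul(207, Pow(Mul(Rational(1, 2), Pow(12, -1), Add(2, 12)), -1)), Mul(Add(-14, 15), Pow(-244, -1))) = Add(Mul(207, Pow(Mul(Rational(1, 2), Rational(1, 12), 14), -1)), Mul(1, Rational(-1, 244))) = Add(Mul(207, Pow(Rational(7, 12), -1)), Rational(-1, 244)) = Add(Mul(207, Rational(12, 7)), Rational(-1, 244)) = Add(Rational(2484, 7), Rational(-1, 244)) = Rational(606089, 1708)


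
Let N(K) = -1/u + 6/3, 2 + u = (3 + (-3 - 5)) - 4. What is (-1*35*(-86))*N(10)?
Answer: 69230/11 ≈ 6293.6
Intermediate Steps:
u = -11 (u = -2 + ((3 + (-3 - 5)) - 4) = -2 + ((3 - 8) - 4) = -2 + (-5 - 4) = -2 - 9 = -11)
N(K) = 23/11 (N(K) = -1/(-11) + 6/3 = -1*(-1/11) + 6*(⅓) = 1/11 + 2 = 23/11)
(-1*35*(-86))*N(10) = (-1*35*(-86))*(23/11) = -35*(-86)*(23/11) = 3010*(23/11) = 69230/11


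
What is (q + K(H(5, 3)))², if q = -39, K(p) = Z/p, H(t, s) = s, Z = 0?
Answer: 1521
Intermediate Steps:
K(p) = 0 (K(p) = 0/p = 0)
(q + K(H(5, 3)))² = (-39 + 0)² = (-39)² = 1521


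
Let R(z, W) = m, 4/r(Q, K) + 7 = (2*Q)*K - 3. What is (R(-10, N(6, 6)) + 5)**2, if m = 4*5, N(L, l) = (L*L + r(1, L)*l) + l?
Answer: 625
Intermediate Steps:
r(Q, K) = 4/(-10 + 2*K*Q) (r(Q, K) = 4/(-7 + ((2*Q)*K - 3)) = 4/(-7 + (2*K*Q - 3)) = 4/(-7 + (-3 + 2*K*Q)) = 4/(-10 + 2*K*Q))
N(L, l) = l + L**2 + 2*l/(-5 + L) (N(L, l) = (L*L + (2/(-5 + L*1))*l) + l = (L**2 + (2/(-5 + L))*l) + l = (L**2 + 2*l/(-5 + L)) + l = l + L**2 + 2*l/(-5 + L))
m = 20
R(z, W) = 20
(R(-10, N(6, 6)) + 5)**2 = (20 + 5)**2 = 25**2 = 625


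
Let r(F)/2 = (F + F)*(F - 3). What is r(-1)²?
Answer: 256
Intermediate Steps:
r(F) = 4*F*(-3 + F) (r(F) = 2*((F + F)*(F - 3)) = 2*((2*F)*(-3 + F)) = 2*(2*F*(-3 + F)) = 4*F*(-3 + F))
r(-1)² = (4*(-1)*(-3 - 1))² = (4*(-1)*(-4))² = 16² = 256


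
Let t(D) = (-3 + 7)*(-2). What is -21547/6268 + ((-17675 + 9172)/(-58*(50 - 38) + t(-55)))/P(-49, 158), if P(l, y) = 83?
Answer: -27403125/8323904 ≈ -3.2921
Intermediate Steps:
t(D) = -8 (t(D) = 4*(-2) = -8)
-21547/6268 + ((-17675 + 9172)/(-58*(50 - 38) + t(-55)))/P(-49, 158) = -21547/6268 + ((-17675 + 9172)/(-58*(50 - 38) - 8))/83 = -21547*1/6268 - 8503/(-58*12 - 8)*(1/83) = -21547/6268 - 8503/(-696 - 8)*(1/83) = -21547/6268 - 8503/(-704)*(1/83) = -21547/6268 - 8503*(-1/704)*(1/83) = -21547/6268 + (773/64)*(1/83) = -21547/6268 + 773/5312 = -27403125/8323904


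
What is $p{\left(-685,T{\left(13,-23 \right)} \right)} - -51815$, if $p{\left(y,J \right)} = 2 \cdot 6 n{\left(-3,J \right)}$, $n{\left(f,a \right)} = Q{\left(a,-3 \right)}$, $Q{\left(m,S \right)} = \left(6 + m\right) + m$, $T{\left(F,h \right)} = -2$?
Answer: $51839$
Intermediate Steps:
$Q{\left(m,S \right)} = 6 + 2 m$
$n{\left(f,a \right)} = 6 + 2 a$
$p{\left(y,J \right)} = 72 + 24 J$ ($p{\left(y,J \right)} = 2 \cdot 6 \left(6 + 2 J\right) = 12 \left(6 + 2 J\right) = 72 + 24 J$)
$p{\left(-685,T{\left(13,-23 \right)} \right)} - -51815 = \left(72 + 24 \left(-2\right)\right) - -51815 = \left(72 - 48\right) + 51815 = 24 + 51815 = 51839$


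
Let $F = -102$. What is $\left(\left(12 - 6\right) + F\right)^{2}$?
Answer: $9216$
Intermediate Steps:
$\left(\left(12 - 6\right) + F\right)^{2} = \left(\left(12 - 6\right) - 102\right)^{2} = \left(6 - 102\right)^{2} = \left(-96\right)^{2} = 9216$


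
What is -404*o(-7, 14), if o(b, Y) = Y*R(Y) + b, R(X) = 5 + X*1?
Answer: -104636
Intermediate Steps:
R(X) = 5 + X
o(b, Y) = b + Y*(5 + Y) (o(b, Y) = Y*(5 + Y) + b = b + Y*(5 + Y))
-404*o(-7, 14) = -404*(-7 + 14*(5 + 14)) = -404*(-7 + 14*19) = -404*(-7 + 266) = -404*259 = -104636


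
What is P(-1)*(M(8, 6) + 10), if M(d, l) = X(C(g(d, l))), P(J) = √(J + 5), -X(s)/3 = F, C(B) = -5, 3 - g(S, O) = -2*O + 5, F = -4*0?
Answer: 20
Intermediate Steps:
F = 0
g(S, O) = -2 + 2*O (g(S, O) = 3 - (-2*O + 5) = 3 - (5 - 2*O) = 3 + (-5 + 2*O) = -2 + 2*O)
X(s) = 0 (X(s) = -3*0 = 0)
P(J) = √(5 + J)
M(d, l) = 0
P(-1)*(M(8, 6) + 10) = √(5 - 1)*(0 + 10) = √4*10 = 2*10 = 20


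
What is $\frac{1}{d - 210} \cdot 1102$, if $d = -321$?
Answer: $- \frac{1102}{531} \approx -2.0753$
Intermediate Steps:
$\frac{1}{d - 210} \cdot 1102 = \frac{1}{-321 - 210} \cdot 1102 = \frac{1}{-531} \cdot 1102 = \left(- \frac{1}{531}\right) 1102 = - \frac{1102}{531}$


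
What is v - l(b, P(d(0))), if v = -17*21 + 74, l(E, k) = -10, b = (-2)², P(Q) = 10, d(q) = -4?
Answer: -273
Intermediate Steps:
b = 4
v = -283 (v = -357 + 74 = -283)
v - l(b, P(d(0))) = -283 - 1*(-10) = -283 + 10 = -273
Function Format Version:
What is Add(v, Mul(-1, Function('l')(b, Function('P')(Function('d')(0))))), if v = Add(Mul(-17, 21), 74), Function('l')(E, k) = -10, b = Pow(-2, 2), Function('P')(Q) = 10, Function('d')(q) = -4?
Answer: -273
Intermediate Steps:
b = 4
v = -283 (v = Add(-357, 74) = -283)
Add(v, Mul(-1, Function('l')(b, Function('P')(Function('d')(0))))) = Add(-283, Mul(-1, -10)) = Add(-283, 10) = -273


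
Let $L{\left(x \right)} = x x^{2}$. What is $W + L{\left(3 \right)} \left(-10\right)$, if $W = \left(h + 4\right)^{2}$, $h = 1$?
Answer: $-245$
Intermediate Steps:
$W = 25$ ($W = \left(1 + 4\right)^{2} = 5^{2} = 25$)
$L{\left(x \right)} = x^{3}$
$W + L{\left(3 \right)} \left(-10\right) = 25 + 3^{3} \left(-10\right) = 25 + 27 \left(-10\right) = 25 - 270 = -245$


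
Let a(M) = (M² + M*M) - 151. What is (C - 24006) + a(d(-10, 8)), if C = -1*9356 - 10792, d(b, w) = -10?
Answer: -44105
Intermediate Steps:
a(M) = -151 + 2*M² (a(M) = (M² + M²) - 151 = 2*M² - 151 = -151 + 2*M²)
C = -20148 (C = -9356 - 10792 = -20148)
(C - 24006) + a(d(-10, 8)) = (-20148 - 24006) + (-151 + 2*(-10)²) = -44154 + (-151 + 2*100) = -44154 + (-151 + 200) = -44154 + 49 = -44105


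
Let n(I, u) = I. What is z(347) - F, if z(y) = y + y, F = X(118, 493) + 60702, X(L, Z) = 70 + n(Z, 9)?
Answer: -60571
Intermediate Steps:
X(L, Z) = 70 + Z
F = 61265 (F = (70 + 493) + 60702 = 563 + 60702 = 61265)
z(y) = 2*y
z(347) - F = 2*347 - 1*61265 = 694 - 61265 = -60571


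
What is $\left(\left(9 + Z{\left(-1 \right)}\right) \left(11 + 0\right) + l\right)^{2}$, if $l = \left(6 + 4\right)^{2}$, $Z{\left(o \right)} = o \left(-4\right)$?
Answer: $59049$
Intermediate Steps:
$Z{\left(o \right)} = - 4 o$
$l = 100$ ($l = 10^{2} = 100$)
$\left(\left(9 + Z{\left(-1 \right)}\right) \left(11 + 0\right) + l\right)^{2} = \left(\left(9 - -4\right) \left(11 + 0\right) + 100\right)^{2} = \left(\left(9 + 4\right) 11 + 100\right)^{2} = \left(13 \cdot 11 + 100\right)^{2} = \left(143 + 100\right)^{2} = 243^{2} = 59049$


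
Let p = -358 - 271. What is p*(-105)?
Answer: 66045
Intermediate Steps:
p = -629
p*(-105) = -629*(-105) = 66045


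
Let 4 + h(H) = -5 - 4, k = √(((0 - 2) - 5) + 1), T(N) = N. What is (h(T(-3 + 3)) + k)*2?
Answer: -26 + 2*I*√6 ≈ -26.0 + 4.899*I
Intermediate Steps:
k = I*√6 (k = √((-2 - 5) + 1) = √(-7 + 1) = √(-6) = I*√6 ≈ 2.4495*I)
h(H) = -13 (h(H) = -4 + (-5 - 4) = -4 - 9 = -13)
(h(T(-3 + 3)) + k)*2 = (-13 + I*√6)*2 = -26 + 2*I*√6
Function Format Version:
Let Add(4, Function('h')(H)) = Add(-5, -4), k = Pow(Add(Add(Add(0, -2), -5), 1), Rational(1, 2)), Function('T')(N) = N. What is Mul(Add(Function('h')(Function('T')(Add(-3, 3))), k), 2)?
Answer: Add(-26, Mul(2, I, Pow(6, Rational(1, 2)))) ≈ Add(-26.000, Mul(4.8990, I))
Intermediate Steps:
k = Mul(I, Pow(6, Rational(1, 2))) (k = Pow(Add(Add(-2, -5), 1), Rational(1, 2)) = Pow(Add(-7, 1), Rational(1, 2)) = Pow(-6, Rational(1, 2)) = Mul(I, Pow(6, Rational(1, 2))) ≈ Mul(2.4495, I))
Function('h')(H) = -13 (Function('h')(H) = Add(-4, Add(-5, -4)) = Add(-4, -9) = -13)
Mul(Add(Function('h')(Function('T')(Add(-3, 3))), k), 2) = Mul(Add(-13, Mul(I, Pow(6, Rational(1, 2)))), 2) = Add(-26, Mul(2, I, Pow(6, Rational(1, 2))))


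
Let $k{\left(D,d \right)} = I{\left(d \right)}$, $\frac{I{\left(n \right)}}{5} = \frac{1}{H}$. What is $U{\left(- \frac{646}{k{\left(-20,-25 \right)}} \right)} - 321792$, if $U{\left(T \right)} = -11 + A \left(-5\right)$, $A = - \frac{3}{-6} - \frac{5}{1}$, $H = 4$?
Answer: $- \frac{643561}{2} \approx -3.2178 \cdot 10^{5}$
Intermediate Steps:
$I{\left(n \right)} = \frac{5}{4}$
$k{\left(D,d \right)} = \frac{5}{4}$
$A = - \frac{9}{2}$ ($A = \left(-3\right) \left(- \frac{1}{6}\right) - 5 = \frac{1}{2} - 5 = - \frac{9}{2} \approx -4.5$)
$U{\left(T \right)} = \frac{23}{2}$ ($U{\left(T \right)} = -11 - - \frac{45}{2} = -11 + \frac{45}{2} = \frac{23}{2}$)
$U{\left(- \frac{646}{k{\left(-20,-25 \right)}} \right)} - 321792 = \frac{23}{2} - 321792 = - \frac{643561}{2}$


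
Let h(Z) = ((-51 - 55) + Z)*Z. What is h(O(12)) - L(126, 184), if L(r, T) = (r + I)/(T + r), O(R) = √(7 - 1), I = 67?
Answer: 1667/310 - 106*√6 ≈ -254.27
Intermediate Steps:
O(R) = √6
h(Z) = Z*(-106 + Z) (h(Z) = (-106 + Z)*Z = Z*(-106 + Z))
L(r, T) = (67 + r)/(T + r) (L(r, T) = (r + 67)/(T + r) = (67 + r)/(T + r))
h(O(12)) - L(126, 184) = √6*(-106 + √6) - (67 + 126)/(184 + 126) = √6*(-106 + √6) - 193/310 = -193/310 + √6*(-106 + √6)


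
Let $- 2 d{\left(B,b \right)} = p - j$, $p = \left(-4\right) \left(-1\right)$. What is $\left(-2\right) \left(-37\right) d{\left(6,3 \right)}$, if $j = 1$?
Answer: $-111$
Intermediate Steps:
$p = 4$
$d{\left(B,b \right)} = - \frac{3}{2}$ ($d{\left(B,b \right)} = - \frac{4 - 1}{2} = \left(- \frac{1}{2}\right) 3 = - \frac{3}{2}$)
$\left(-2\right) \left(-37\right) d{\left(6,3 \right)} = \left(-2\right) \left(-37\right) \left(- \frac{3}{2}\right) = 74 \left(- \frac{3}{2}\right) = -111$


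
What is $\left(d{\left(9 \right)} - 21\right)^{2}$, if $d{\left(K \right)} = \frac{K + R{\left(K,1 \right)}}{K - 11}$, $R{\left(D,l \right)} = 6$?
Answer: $\frac{3249}{4} \approx 812.25$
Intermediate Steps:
$d{\left(K \right)} = \frac{6 + K}{-11 + K}$ ($d{\left(K \right)} = \frac{K + 6}{K - 11} = \frac{6 + K}{-11 + K}$)
$\left(d{\left(9 \right)} - 21\right)^{2} = \left(\frac{6 + 9}{-11 + 9} - 21\right)^{2} = \left(\frac{1}{-2} \cdot 15 - 21\right)^{2} = \left(\left(- \frac{1}{2}\right) 15 - 21\right)^{2} = \left(- \frac{15}{2} - 21\right)^{2} = \left(- \frac{57}{2}\right)^{2} = \frac{3249}{4}$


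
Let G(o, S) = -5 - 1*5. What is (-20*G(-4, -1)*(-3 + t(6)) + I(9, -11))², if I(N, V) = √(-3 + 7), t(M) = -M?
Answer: 3232804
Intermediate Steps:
G(o, S) = -10 (G(o, S) = -5 - 5 = -10)
I(N, V) = 2 (I(N, V) = √4 = 2)
(-20*G(-4, -1)*(-3 + t(6)) + I(9, -11))² = (-(-200)*(-3 - 1*6) + 2)² = (-(-200)*(-3 - 6) + 2)² = (-(-200)*(-9) + 2)² = (-20*90 + 2)² = (-1800 + 2)² = (-1798)² = 3232804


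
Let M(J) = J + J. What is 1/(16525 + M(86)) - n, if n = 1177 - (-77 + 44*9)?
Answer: -14326025/16697 ≈ -858.00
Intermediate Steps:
M(J) = 2*J
n = 858 (n = 1177 - (-77 + 396) = 1177 - 1*319 = 1177 - 319 = 858)
1/(16525 + M(86)) - n = 1/(16525 + 2*86) - 1*858 = 1/(16525 + 172) - 858 = 1/16697 - 858 = -14326025/16697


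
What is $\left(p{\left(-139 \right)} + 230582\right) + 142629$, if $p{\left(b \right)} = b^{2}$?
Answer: $392532$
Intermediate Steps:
$\left(p{\left(-139 \right)} + 230582\right) + 142629 = \left(\left(-139\right)^{2} + 230582\right) + 142629 = \left(19321 + 230582\right) + 142629 = 249903 + 142629 = 392532$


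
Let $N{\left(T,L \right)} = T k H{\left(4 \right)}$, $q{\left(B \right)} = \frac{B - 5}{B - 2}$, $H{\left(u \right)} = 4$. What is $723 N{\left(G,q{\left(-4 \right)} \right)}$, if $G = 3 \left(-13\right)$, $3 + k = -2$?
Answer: $563940$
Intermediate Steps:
$k = -5$ ($k = -3 - 2 = -5$)
$q{\left(B \right)} = \frac{-5 + B}{-2 + B}$
$G = -39$
$N{\left(T,L \right)} = - 20 T$ ($N{\left(T,L \right)} = T \left(-5\right) 4 = - 5 T 4 = - 20 T$)
$723 N{\left(G,q{\left(-4 \right)} \right)} = 723 \left(\left(-20\right) \left(-39\right)\right) = 723 \cdot 780 = 563940$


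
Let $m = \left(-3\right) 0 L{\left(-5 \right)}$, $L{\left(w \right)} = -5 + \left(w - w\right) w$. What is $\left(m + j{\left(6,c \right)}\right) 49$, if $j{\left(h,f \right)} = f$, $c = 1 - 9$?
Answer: $-392$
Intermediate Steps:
$c = -8$ ($c = 1 - 9 = -8$)
$L{\left(w \right)} = -5$ ($L{\left(w \right)} = -5 + 0 w = -5 + 0 = -5$)
$m = 0$ ($m = \left(-3\right) 0 \left(-5\right) = 0 \left(-5\right) = 0$)
$\left(m + j{\left(6,c \right)}\right) 49 = \left(0 - 8\right) 49 = \left(-8\right) 49 = -392$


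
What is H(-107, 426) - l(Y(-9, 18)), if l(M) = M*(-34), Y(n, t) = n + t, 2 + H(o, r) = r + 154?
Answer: 884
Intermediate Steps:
H(o, r) = 152 + r (H(o, r) = -2 + (r + 154) = -2 + (154 + r) = 152 + r)
l(M) = -34*M
H(-107, 426) - l(Y(-9, 18)) = (152 + 426) - (-34)*(-9 + 18) = 578 - (-34)*9 = 578 - 1*(-306) = 578 + 306 = 884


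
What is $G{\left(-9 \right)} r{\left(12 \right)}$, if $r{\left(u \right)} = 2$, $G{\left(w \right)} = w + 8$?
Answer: $-2$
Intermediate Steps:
$G{\left(w \right)} = 8 + w$
$G{\left(-9 \right)} r{\left(12 \right)} = \left(8 - 9\right) 2 = \left(-1\right) 2 = -2$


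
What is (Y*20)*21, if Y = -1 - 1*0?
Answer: -420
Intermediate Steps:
Y = -1 (Y = -1 + 0 = -1)
(Y*20)*21 = -1*20*21 = -20*21 = -420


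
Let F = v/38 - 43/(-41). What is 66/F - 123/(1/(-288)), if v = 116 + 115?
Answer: 393486348/11105 ≈ 35433.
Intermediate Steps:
v = 231
F = 11105/1558 (F = 231/38 - 43/(-41) = 231*(1/38) - 43*(-1/41) = 231/38 + 43/41 = 11105/1558 ≈ 7.1277)
66/F - 123/(1/(-288)) = 66/(11105/1558) - 123/(1/(-288)) = 66*(1558/11105) - 123/(-1/288) = 102828/11105 - 123*(-288) = 102828/11105 + 35424 = 393486348/11105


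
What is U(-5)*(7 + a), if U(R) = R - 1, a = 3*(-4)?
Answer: 30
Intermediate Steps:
a = -12
U(R) = -1 + R
U(-5)*(7 + a) = (-1 - 5)*(7 - 12) = -6*(-5) = 30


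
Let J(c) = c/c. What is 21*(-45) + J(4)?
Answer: -944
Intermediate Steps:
J(c) = 1
21*(-45) + J(4) = 21*(-45) + 1 = -945 + 1 = -944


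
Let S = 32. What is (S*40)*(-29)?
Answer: -37120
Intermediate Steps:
(S*40)*(-29) = (32*40)*(-29) = 1280*(-29) = -37120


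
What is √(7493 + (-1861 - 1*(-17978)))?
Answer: √23610 ≈ 153.66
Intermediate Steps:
√(7493 + (-1861 - 1*(-17978))) = √(7493 + (-1861 + 17978)) = √(7493 + 16117) = √23610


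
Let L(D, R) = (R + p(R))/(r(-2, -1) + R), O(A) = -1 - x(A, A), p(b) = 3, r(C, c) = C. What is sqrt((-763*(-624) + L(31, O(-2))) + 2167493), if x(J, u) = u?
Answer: sqrt(2643601) ≈ 1625.9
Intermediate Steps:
O(A) = -1 - A
L(D, R) = (3 + R)/(-2 + R) (L(D, R) = (R + 3)/(-2 + R) = (3 + R)/(-2 + R))
sqrt((-763*(-624) + L(31, O(-2))) + 2167493) = sqrt((-763*(-624) + (3 + (-1 - 1*(-2)))/(-2 + (-1 - 1*(-2)))) + 2167493) = sqrt((476112 + (3 + (-1 + 2))/(-2 + (-1 + 2))) + 2167493) = sqrt((476112 + (3 + 1)/(-2 + 1)) + 2167493) = sqrt((476112 + 4/(-1)) + 2167493) = sqrt((476112 - 1*4) + 2167493) = sqrt((476112 - 4) + 2167493) = sqrt(476108 + 2167493) = sqrt(2643601)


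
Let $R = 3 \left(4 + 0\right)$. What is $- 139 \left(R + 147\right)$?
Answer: $-22101$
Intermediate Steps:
$R = 12$ ($R = 3 \cdot 4 = 12$)
$- 139 \left(R + 147\right) = - 139 \left(12 + 147\right) = \left(-139\right) 159 = -22101$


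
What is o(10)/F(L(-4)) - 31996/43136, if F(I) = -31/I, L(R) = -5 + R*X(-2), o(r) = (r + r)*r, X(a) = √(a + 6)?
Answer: 27790431/334304 ≈ 83.129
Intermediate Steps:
X(a) = √(6 + a)
o(r) = 2*r² (o(r) = (2*r)*r = 2*r²)
L(R) = -5 + 2*R (L(R) = -5 + R*√(6 - 2) = -5 + R*√4 = -5 + R*2 = -5 + 2*R)
o(10)/F(L(-4)) - 31996/43136 = (2*10²)/((-31/(-5 + 2*(-4)))) - 31996/43136 = (2*100)/((-31/(-5 - 8))) - 31996*1/43136 = 200/((-31/(-13))) - 7999/10784 = 200/((-31*(-1/13))) - 7999/10784 = 200/(31/13) - 7999/10784 = 200*(13/31) - 7999/10784 = 2600/31 - 7999/10784 = 27790431/334304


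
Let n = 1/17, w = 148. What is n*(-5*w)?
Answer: -740/17 ≈ -43.529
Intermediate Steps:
n = 1/17 ≈ 0.058824
n*(-5*w) = (-5*148)/17 = (1/17)*(-740) = -740/17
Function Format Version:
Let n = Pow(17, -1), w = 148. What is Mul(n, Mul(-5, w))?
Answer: Rational(-740, 17) ≈ -43.529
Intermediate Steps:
n = Rational(1, 17) ≈ 0.058824
Mul(n, Mul(-5, w)) = Mul(Rational(1, 17), Mul(-5, 148)) = Mul(Rational(1, 17), -740) = Rational(-740, 17)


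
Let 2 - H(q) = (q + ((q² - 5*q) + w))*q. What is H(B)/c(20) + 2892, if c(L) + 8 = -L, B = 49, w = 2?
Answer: 189117/28 ≈ 6754.2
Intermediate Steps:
H(q) = 2 - q*(2 + q² - 4*q) (H(q) = 2 - (q + ((q² - 5*q) + 2))*q = 2 - (q + (2 + q² - 5*q))*q = 2 - (2 + q² - 4*q)*q = 2 - q*(2 + q² - 4*q))
c(L) = -8 - L
H(B)/c(20) + 2892 = (2 - 1*49³ - 2*49 + 4*49²)/(-8 - 1*20) + 2892 = (2 - 1*117649 - 98 + 4*2401)/(-8 - 20) + 2892 = (2 - 117649 - 98 + 9604)/(-28) + 2892 = -108141*(-1/28) + 2892 = 108141/28 + 2892 = 189117/28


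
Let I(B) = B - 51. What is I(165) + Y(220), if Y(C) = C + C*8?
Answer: 2094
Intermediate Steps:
I(B) = -51 + B
Y(C) = 9*C (Y(C) = C + 8*C = 9*C)
I(165) + Y(220) = (-51 + 165) + 9*220 = 114 + 1980 = 2094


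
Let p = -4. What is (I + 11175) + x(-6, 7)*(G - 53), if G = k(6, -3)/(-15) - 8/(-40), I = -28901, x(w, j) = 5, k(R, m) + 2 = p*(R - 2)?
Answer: -17984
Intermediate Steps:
k(R, m) = 6 - 4*R (k(R, m) = -2 - 4*(R - 2) = -2 - 4*(-2 + R) = -2 + (8 - 4*R) = 6 - 4*R)
G = 7/5 (G = (6 - 4*6)/(-15) - 8/(-40) = (6 - 24)*(-1/15) - 8*(-1/40) = -18*(-1/15) + 1/5 = 6/5 + 1/5 = 7/5 ≈ 1.4000)
(I + 11175) + x(-6, 7)*(G - 53) = (-28901 + 11175) + 5*(7/5 - 53) = -17726 + 5*(-258/5) = -17726 - 258 = -17984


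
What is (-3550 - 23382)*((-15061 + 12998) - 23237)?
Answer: 681379600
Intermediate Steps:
(-3550 - 23382)*((-15061 + 12998) - 23237) = -26932*(-2063 - 23237) = -26932*(-25300) = 681379600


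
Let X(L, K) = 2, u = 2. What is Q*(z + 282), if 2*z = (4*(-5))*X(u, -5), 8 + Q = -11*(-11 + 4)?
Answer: 18078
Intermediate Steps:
Q = 69 (Q = -8 - 11*(-11 + 4) = -8 - 11*(-7) = -8 + 77 = 69)
z = -20 (z = ((4*(-5))*2)/2 = (-20*2)/2 = (½)*(-40) = -20)
Q*(z + 282) = 69*(-20 + 282) = 69*262 = 18078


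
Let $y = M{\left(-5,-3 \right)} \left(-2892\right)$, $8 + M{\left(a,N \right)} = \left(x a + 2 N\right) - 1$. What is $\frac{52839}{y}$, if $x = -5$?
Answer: $- \frac{17613}{9640} \approx -1.8271$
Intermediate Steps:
$M{\left(a,N \right)} = -9 - 5 a + 2 N$ ($M{\left(a,N \right)} = -8 - \left(1 - 2 N + 5 a\right) = -9 - 5 a + 2 N$)
$y = -28920$ ($y = \left(-9 - -25 + 2 \left(-3\right)\right) \left(-2892\right) = \left(-9 + 25 - 6\right) \left(-2892\right) = 10 \left(-2892\right) = -28920$)
$\frac{52839}{y} = \frac{52839}{-28920} = 52839 \left(- \frac{1}{28920}\right) = - \frac{17613}{9640}$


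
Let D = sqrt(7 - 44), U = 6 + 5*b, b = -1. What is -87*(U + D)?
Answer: -87 - 87*I*sqrt(37) ≈ -87.0 - 529.2*I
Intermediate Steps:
U = 1 (U = 6 + 5*(-1) = 6 - 5 = 1)
D = I*sqrt(37) (D = sqrt(-37) = I*sqrt(37) ≈ 6.0828*I)
-87*(U + D) = -87*(1 + I*sqrt(37)) = -87 - 87*I*sqrt(37)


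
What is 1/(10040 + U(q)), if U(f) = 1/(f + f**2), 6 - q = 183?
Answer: 31152/312766081 ≈ 9.9602e-5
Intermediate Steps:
q = -177 (q = 6 - 1*183 = 6 - 183 = -177)
1/(10040 + U(q)) = 1/(10040 + 1/((-177)*(1 - 177))) = 1/(10040 - 1/177/(-176)) = 1/(10040 - 1/177*(-1/176)) = 1/(10040 + 1/31152) = 1/(312766081/31152) = 31152/312766081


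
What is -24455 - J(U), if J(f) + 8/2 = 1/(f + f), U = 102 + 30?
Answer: -6455065/264 ≈ -24451.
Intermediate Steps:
U = 132
J(f) = -4 + 1/(2*f) (J(f) = -4 + 1/(f + f) = -4 + 1/(2*f))
-24455 - J(U) = -24455 - (-4 + (½)/132) = -24455 - (-4 + (½)*(1/132)) = -24455 - (-4 + 1/264) = -24455 - 1*(-1055/264) = -24455 + 1055/264 = -6455065/264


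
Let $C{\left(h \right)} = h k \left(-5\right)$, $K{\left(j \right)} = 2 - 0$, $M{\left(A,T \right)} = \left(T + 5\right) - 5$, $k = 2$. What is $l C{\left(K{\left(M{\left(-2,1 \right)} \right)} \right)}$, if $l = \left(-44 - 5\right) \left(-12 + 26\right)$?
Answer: $13720$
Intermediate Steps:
$l = -686$ ($l = \left(-49\right) 14 = -686$)
$M{\left(A,T \right)} = T$ ($M{\left(A,T \right)} = \left(5 + T\right) - 5 = T$)
$K{\left(j \right)} = 2$ ($K{\left(j \right)} = 2 + 0 = 2$)
$C{\left(h \right)} = - 10 h$ ($C{\left(h \right)} = h 2 \left(-5\right) = 2 h \left(-5\right) = - 10 h$)
$l C{\left(K{\left(M{\left(-2,1 \right)} \right)} \right)} = - 686 \left(\left(-10\right) 2\right) = \left(-686\right) \left(-20\right) = 13720$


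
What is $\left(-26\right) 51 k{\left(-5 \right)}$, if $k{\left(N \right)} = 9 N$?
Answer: $59670$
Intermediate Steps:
$\left(-26\right) 51 k{\left(-5 \right)} = \left(-26\right) 51 \cdot 9 \left(-5\right) = \left(-1326\right) \left(-45\right) = 59670$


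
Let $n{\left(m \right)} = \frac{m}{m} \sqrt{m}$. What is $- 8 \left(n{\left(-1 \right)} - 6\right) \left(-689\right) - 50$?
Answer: $-33122 + 5512 i \approx -33122.0 + 5512.0 i$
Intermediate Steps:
$n{\left(m \right)} = \sqrt{m}$ ($n{\left(m \right)} = 1 \sqrt{m} = \sqrt{m}$)
$- 8 \left(n{\left(-1 \right)} - 6\right) \left(-689\right) - 50 = - 8 \left(\sqrt{-1} - 6\right) \left(-689\right) - 50 = - 8 \left(i - 6\right) \left(-689\right) - 50 = - 8 \left(-6 + i\right) \left(-689\right) - 50 = \left(48 - 8 i\right) \left(-689\right) - 50 = \left(-33072 + 5512 i\right) - 50 = -33122 + 5512 i$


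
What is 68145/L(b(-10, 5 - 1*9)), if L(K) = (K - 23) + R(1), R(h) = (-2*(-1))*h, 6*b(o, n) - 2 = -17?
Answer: -136290/47 ≈ -2899.8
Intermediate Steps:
b(o, n) = -5/2 (b(o, n) = ⅓ + (⅙)*(-17) = ⅓ - 17/6 = -5/2)
R(h) = 2*h
L(K) = -21 + K (L(K) = (K - 23) + 2*1 = (-23 + K) + 2 = -21 + K)
68145/L(b(-10, 5 - 1*9)) = 68145/(-21 - 5/2) = 68145/(-47/2) = 68145*(-2/47) = -136290/47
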